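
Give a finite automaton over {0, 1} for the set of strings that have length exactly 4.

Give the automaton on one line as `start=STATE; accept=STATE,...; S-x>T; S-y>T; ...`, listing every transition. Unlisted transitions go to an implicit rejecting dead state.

start=A; accept=E; A-0>B; A-1>B; B-0>C; B-1>C; C-0>D; C-1>D; D-0>E; D-1>E; E-0>F; E-1>F; F-0>F; F-1>F

Count input length up to 5: every symbol moves from A toward F, which means 'more than 4' and absorbs. Accept from {E}.
With 6 states:
       0  1 
>  A   B  B 
   B   C  C 
   C   D  D 
   D   E  E 
 * E   F  F 
   F   F  F 
(> = start, * = accepting)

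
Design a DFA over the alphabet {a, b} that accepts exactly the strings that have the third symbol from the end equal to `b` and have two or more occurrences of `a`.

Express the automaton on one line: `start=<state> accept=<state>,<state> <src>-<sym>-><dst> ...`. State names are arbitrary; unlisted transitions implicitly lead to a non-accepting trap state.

Handle the two conditions separately and then intersect. One (15 states) tracks the last 3 symbols read; the other (4 states) tracks the count of `a`s, saturating at 3. Each combined state is a pair, one component from each; accept when both components accept. Equivalent product states are then merged.
14 states suffice.
          a    b  
>  q0     q1   q2 
   q1     q3   q4 
   q2     q5   q2 
   q3     q3   q6 
   q4     q7   q8 
   q5     q9   q4 
   q6     q7  q10 
   q7     q9  q11 
   q8    q12   q8 
 * q9     q3   q6 
   q10   q12  q13 
 * q11    q7  q10 
 * q12    q9  q11 
 * q13   q12  q13 
(> = start, * = accepting)

start=q0 accept=q9,q11,q12,q13 q0-a->q1 q0-b->q2 q1-a->q3 q1-b->q4 q2-a->q5 q2-b->q2 q3-a->q3 q3-b->q6 q4-a->q7 q4-b->q8 q5-a->q9 q5-b->q4 q6-a->q7 q6-b->q10 q7-a->q9 q7-b->q11 q8-a->q12 q8-b->q8 q9-a->q3 q9-b->q6 q10-a->q12 q10-b->q13 q11-a->q7 q11-b->q10 q12-a->q9 q12-b->q11 q13-a->q12 q13-b->q13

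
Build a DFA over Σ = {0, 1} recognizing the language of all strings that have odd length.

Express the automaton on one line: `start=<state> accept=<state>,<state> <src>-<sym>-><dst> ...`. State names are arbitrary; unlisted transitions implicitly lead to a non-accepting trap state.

start=S0 accept=S1 S0-0->S1 S0-1->S1 S1-0->S0 S1-1->S0

Only the length mod 2 matters, so use a 2-cycle: from any state, every input symbol moves to the next state, wrapping S1 back to S0. Mark S1 accepting.
2 states suffice.
        0   1  
>  S0   S1  S1 
 * S1   S0  S0 
(> = start, * = accepting)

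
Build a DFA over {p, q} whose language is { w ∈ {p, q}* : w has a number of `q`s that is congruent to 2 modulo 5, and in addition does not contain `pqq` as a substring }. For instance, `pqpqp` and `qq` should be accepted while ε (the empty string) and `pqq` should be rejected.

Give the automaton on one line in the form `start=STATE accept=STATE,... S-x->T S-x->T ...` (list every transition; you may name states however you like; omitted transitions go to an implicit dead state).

Run two small machines in parallel and take their product. One (5 states) tracks the count of `q`s modulo 5; the other (4 states) tracks partial matches of the forbidden pattern `pqq`. Each combined state is a pair, one component from each; accept when both components accept.
20 states suffice.
          p    q  
>  S0     S1   S2 
   S1     S1   S3 
   S2     S4   S5 
   S3     S4   S6 
   S4     S4   S7 
 * S5     S8   S9 
   S6     S6  S10 
 * S7     S8  S10 
 * S8     S8  S11 
   S9    S12  S13 
   S10   S10  S14 
   S11   S12  S14 
   S12   S12  S15 
   S13   S16   S0 
   S14   S14  S17 
   S15   S16  S17 
   S16   S16  S18 
   S17   S17  S19 
   S18    S1  S19 
   S19   S19   S6 
(> = start, * = accepting)

start=S0 accept=S5,S7,S8 S0-p->S1 S0-q->S2 S1-p->S1 S1-q->S3 S2-p->S4 S2-q->S5 S3-p->S4 S3-q->S6 S4-p->S4 S4-q->S7 S5-p->S8 S5-q->S9 S6-p->S6 S6-q->S10 S7-p->S8 S7-q->S10 S8-p->S8 S8-q->S11 S9-p->S12 S9-q->S13 S10-p->S10 S10-q->S14 S11-p->S12 S11-q->S14 S12-p->S12 S12-q->S15 S13-p->S16 S13-q->S0 S14-p->S14 S14-q->S17 S15-p->S16 S15-q->S17 S16-p->S16 S16-q->S18 S17-p->S17 S17-q->S19 S18-p->S1 S18-q->S19 S19-p->S19 S19-q->S6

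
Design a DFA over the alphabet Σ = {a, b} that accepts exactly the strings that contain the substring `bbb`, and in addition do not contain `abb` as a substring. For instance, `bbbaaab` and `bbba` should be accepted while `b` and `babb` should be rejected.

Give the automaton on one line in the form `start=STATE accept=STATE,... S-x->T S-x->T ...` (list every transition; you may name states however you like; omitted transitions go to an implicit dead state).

start=q0 accept=q6,q9,q11 q0-a->q1 q0-b->q2 q1-a->q1 q1-b->q3 q2-a->q1 q2-b->q4 q3-a->q1 q3-b->q5 q4-a->q1 q4-b->q6 q5-a->q7 q5-b->q8 q6-a->q9 q6-b->q6 q7-a->q7 q7-b->q10 q8-a->q8 q8-b->q8 q9-a->q9 q9-b->q11 q10-a->q7 q10-b->q5 q11-a->q9 q11-b->q8

Build one automaton per condition and run them in lockstep. One (4 states) tracks whether and how much of `bbb` has been seen; the other (4 states) tracks partial matches of the forbidden pattern `abb`. Each combined state is a pair, one component from each; accept when both components accept.
          a    b  
>  q0     q1   q2 
   q1     q1   q3 
   q2     q1   q4 
   q3     q1   q5 
   q4     q1   q6 
   q5     q7   q8 
 * q6     q9   q6 
   q7     q7  q10 
   q8     q8   q8 
 * q9     q9  q11 
   q10    q7   q5 
 * q11    q9   q8 
(> = start, * = accepting)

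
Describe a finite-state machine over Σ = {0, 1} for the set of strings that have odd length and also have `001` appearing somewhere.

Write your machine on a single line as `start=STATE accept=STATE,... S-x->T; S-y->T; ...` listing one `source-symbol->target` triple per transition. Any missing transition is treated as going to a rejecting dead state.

Run two small machines in parallel and take their product. The first has 2 states tracking the input length modulo 2; the second has 4 states tracking whether and how much of `001` has been seen. A product state is a pair (one from each), accepting exactly when both do.
With 8 states:
       0  1 
>  A   B  C 
   B   D  A 
   C   E  A 
   D   F  G 
   E   F  C 
   F   D  H 
 * G   H  H 
   H   G  G 
(> = start, * = accepting)

start=A; accept=G; A-0->B; A-1->C; B-0->D; B-1->A; C-0->E; C-1->A; D-0->F; D-1->G; E-0->F; E-1->C; F-0->D; F-1->H; G-0->H; G-1->H; H-0->G; H-1->G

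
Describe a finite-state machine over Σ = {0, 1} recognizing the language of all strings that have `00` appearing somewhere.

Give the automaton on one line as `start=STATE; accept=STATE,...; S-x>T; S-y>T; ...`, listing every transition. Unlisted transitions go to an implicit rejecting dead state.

Track how much of `00` has been matched so far: state q0 is no progress, q2 is the absorbing accept state reached once `00` has occurred. Intermediate states record partial matches; on a mismatch, fall back to the longest reusable overlap.
3 states suffice.
        0   1  
>  q0   q1  q0 
   q1   q2  q0 
 * q2   q2  q2 
(> = start, * = accepting)

start=q0; accept=q2; q0-0>q1; q0-1>q0; q1-0>q2; q1-1>q0; q2-0>q2; q2-1>q2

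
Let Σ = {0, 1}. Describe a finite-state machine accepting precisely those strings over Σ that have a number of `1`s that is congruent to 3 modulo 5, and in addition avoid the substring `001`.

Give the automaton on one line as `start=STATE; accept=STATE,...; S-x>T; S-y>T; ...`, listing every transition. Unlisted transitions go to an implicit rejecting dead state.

Handle the two conditions separately and then intersect. One (5 states) tracks the count of `1`s modulo 5; the other (4 states) tracks partial matches of the forbidden pattern `001`. Each combined state is a pair, one component from each; accept when both components accept. After merging equivalent states the machine shrinks.
With 12 states:
          0    1  
>  q0     q1   q2 
   q1     q3   q2 
   q2     q4   q5 
   q3     q3   q3 
   q4     q3   q5 
   q5     q6   q7 
   q6     q3   q7 
 * q7     q8   q9 
 * q8    q10   q9 
   q9    q11   q0 
 * q10   q10   q3 
   q11    q3   q0 
(> = start, * = accepting)

start=q0; accept=q7,q8,q10; q0-0>q1; q0-1>q2; q1-0>q3; q1-1>q2; q2-0>q4; q2-1>q5; q3-0>q3; q3-1>q3; q4-0>q3; q4-1>q5; q5-0>q6; q5-1>q7; q6-0>q3; q6-1>q7; q7-0>q8; q7-1>q9; q8-0>q10; q8-1>q9; q9-0>q11; q9-1>q0; q10-0>q10; q10-1>q3; q11-0>q3; q11-1>q0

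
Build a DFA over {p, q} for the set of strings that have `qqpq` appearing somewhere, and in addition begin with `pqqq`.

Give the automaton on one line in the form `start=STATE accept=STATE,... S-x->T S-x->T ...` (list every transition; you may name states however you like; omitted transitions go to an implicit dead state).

Run two small machines in parallel and take their product. One (5 states) tracks whether and how much of `qqpq` has been seen; the other (6 states) tracks whether the input so far still matches the prefix `pqqq`. Each combined state is a pair, one component from each; accept when both components accept. Minimizing collapses redundant product states.
With 10 states:
       p  q 
>  A   B  C 
   B   C  D 
   C   C  C 
   D   C  E 
   E   C  F 
   F   G  F 
   G   H  I 
   H   H  J 
 * I   I  I 
   J   H  F 
(> = start, * = accepting)

start=A accept=I A-p->B A-q->C B-p->C B-q->D C-p->C C-q->C D-p->C D-q->E E-p->C E-q->F F-p->G F-q->F G-p->H G-q->I H-p->H H-q->J I-p->I I-q->I J-p->H J-q->F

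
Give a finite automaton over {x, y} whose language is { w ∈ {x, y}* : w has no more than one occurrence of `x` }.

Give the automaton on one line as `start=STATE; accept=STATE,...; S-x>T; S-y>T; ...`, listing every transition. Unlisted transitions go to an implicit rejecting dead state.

Only the number of `x`s matters, and only up to 2. Make a chain S0 → S1 → S2 advanced by each `x` (with S2 absorbing); every other symbol self-loops. The accepting set is {S0, S1}.
3 states suffice.
        x   y  
>* S0   S1  S0 
 * S1   S2  S1 
   S2   S2  S2 
(> = start, * = accepting)

start=S0; accept=S0,S1; S0-x>S1; S0-y>S0; S1-x>S2; S1-y>S1; S2-x>S2; S2-y>S2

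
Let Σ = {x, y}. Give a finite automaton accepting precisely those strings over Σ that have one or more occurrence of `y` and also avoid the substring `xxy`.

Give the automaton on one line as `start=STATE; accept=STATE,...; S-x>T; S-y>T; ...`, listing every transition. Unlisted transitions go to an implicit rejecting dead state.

Build one automaton per condition and run them in lockstep. One (3 states) tracks the count of `y`s, saturating at 2; the other (4 states) tracks partial matches of the forbidden pattern `xxy`. Each combined state is a pair, one component from each; accept when both components accept.
       x  y 
>  A   B  C 
   B   D  C 
 * C   E  F 
   D   D  G 
 * E   H  F 
 * F   I  F 
   G   G  J 
 * H   H  J 
 * I   K  F 
   J   J  J 
 * K   K  J 
(> = start, * = accepting)

start=A; accept=C,E,F,H,I,K; A-x>B; A-y>C; B-x>D; B-y>C; C-x>E; C-y>F; D-x>D; D-y>G; E-x>H; E-y>F; F-x>I; F-y>F; G-x>G; G-y>J; H-x>H; H-y>J; I-x>K; I-y>F; J-x>J; J-y>J; K-x>K; K-y>J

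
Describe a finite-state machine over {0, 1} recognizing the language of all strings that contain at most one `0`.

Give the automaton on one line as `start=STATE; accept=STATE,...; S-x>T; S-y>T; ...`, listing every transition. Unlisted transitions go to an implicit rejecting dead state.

start=A; accept=A,B; A-0>B; A-1>A; B-0>C; B-1>B; C-0>C; C-1>C

Only the number of `0`s matters, and only up to 2. Make a chain A → B → C advanced by each `0` (with C absorbing); every other symbol self-loops. The accepting set is {A, B}.
       0  1 
>* A   B  A 
 * B   C  B 
   C   C  C 
(> = start, * = accepting)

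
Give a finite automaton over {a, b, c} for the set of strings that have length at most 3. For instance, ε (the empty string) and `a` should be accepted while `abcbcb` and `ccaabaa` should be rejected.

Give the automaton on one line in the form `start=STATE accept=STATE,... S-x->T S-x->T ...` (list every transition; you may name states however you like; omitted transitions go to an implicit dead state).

start=S0 accept=S0,S1,S2,S3 S0-a->S1 S0-b->S1 S0-c->S1 S1-a->S2 S1-b->S2 S1-c->S2 S2-a->S3 S2-b->S3 S2-c->S3 S3-a->S4 S3-b->S4 S3-c->S4 S4-a->S4 S4-b->S4 S4-c->S4

We only need to distinguish lengths 0, 1, …, 3, and '>3'. Chain S0 → S1 → S2 → S3 → S4 on every symbol, with S4 looping. Accepting states: {S0, S1, S2, S3}.
        a   b   c  
>* S0   S1  S1  S1 
 * S1   S2  S2  S2 
 * S2   S3  S3  S3 
 * S3   S4  S4  S4 
   S4   S4  S4  S4 
(> = start, * = accepting)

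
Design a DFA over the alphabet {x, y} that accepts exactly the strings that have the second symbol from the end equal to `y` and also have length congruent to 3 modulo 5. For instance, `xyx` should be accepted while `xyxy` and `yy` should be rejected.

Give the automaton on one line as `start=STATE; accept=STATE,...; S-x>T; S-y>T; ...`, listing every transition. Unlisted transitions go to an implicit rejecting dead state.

Run two small machines in parallel and take their product. One (7 states) tracks the last 2 symbols read; the other (5 states) tracks the input length modulo 5. Each combined state is a pair, one component from each; accept when both components accept. Equivalent product states are then merged.
7 states suffice.
        x   y  
>  q0   q1  q1 
   q1   q2  q3 
   q2   q4  q4 
   q3   q5  q5 
   q4   q6  q6 
 * q5   q6  q6 
   q6   q0  q0 
(> = start, * = accepting)

start=q0; accept=q5; q0-x>q1; q0-y>q1; q1-x>q2; q1-y>q3; q2-x>q4; q2-y>q4; q3-x>q5; q3-y>q5; q4-x>q6; q4-y>q6; q5-x>q6; q5-y>q6; q6-x>q0; q6-y>q0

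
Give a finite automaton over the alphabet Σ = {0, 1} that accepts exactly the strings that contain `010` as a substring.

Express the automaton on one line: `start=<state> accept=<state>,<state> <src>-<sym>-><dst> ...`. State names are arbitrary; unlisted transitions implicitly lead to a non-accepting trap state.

start=s0 accept=s3 s0-0->s1 s0-1->s0 s1-0->s1 s1-1->s2 s2-0->s3 s2-1->s0 s3-0->s3 s3-1->s3

States s0..s2 record the length of the longest prefix of `010` that matches the current input suffix. Reaching s3 means `010` has been seen, and we stay there forever. Accept from s3.
With 4 states:
        0   1  
>  s0   s1  s0 
   s1   s1  s2 
   s2   s3  s0 
 * s3   s3  s3 
(> = start, * = accepting)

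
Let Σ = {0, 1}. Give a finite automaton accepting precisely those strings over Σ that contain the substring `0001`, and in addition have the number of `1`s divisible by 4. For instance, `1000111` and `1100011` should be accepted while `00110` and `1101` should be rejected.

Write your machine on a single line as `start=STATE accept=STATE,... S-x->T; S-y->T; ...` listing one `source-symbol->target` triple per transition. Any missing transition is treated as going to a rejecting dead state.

start=s0; accept=s19; s0-0->s1; s0-1->s2; s1-0->s3; s1-1->s2; s2-0->s4; s2-1->s5; s3-0->s6; s3-1->s2; s4-0->s7; s4-1->s5; s5-0->s8; s5-1->s9; s6-0->s6; s6-1->s10; s7-0->s11; s7-1->s5; s8-0->s12; s8-1->s9; s9-0->s13; s9-1->s0; s10-0->s10; s10-1->s14; s11-0->s11; s11-1->s14; s12-0->s15; s12-1->s9; s13-0->s16; s13-1->s0; s14-0->s14; s14-1->s17; s15-0->s15; s15-1->s17; s16-0->s18; s16-1->s0; s17-0->s17; s17-1->s19; s18-0->s18; s18-1->s19; s19-0->s19; s19-1->s10

Handle the two conditions separately and then intersect. The first has 5 states tracking whether and how much of `0001` has been seen; the second has 4 states tracking the count of `1`s modulo 4. A product state is a pair (one from each), accepting exactly when both do.
With 20 states:
          0    1  
>  s0     s1   s2 
   s1     s3   s2 
   s2     s4   s5 
   s3     s6   s2 
   s4     s7   s5 
   s5     s8   s9 
   s6     s6  s10 
   s7    s11   s5 
   s8    s12   s9 
   s9    s13   s0 
   s10   s10  s14 
   s11   s11  s14 
   s12   s15   s9 
   s13   s16   s0 
   s14   s14  s17 
   s15   s15  s17 
   s16   s18   s0 
   s17   s17  s19 
   s18   s18  s19 
 * s19   s19  s10 
(> = start, * = accepting)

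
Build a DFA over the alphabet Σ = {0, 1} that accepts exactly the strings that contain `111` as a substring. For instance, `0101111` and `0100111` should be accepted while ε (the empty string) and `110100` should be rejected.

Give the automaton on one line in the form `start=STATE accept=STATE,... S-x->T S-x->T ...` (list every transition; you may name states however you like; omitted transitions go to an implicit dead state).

States S0..S2 record the length of the longest prefix of `111` that matches the current input suffix. Reaching S3 means `111` has been seen, and we stay there forever. Accept from S3.
A 4-state machine:
        0   1  
>  S0   S0  S1 
   S1   S0  S2 
   S2   S0  S3 
 * S3   S3  S3 
(> = start, * = accepting)

start=S0 accept=S3 S0-0->S0 S0-1->S1 S1-0->S0 S1-1->S2 S2-0->S0 S2-1->S3 S3-0->S3 S3-1->S3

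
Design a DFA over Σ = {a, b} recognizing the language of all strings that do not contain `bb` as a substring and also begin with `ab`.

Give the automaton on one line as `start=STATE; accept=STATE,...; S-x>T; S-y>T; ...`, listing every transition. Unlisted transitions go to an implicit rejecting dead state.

start=S0; accept=S3,S4; S0-a>S1; S0-b>S2; S1-a>S2; S1-b>S3; S2-a>S2; S2-b>S2; S3-a>S4; S3-b>S2; S4-a>S4; S4-b>S3

Run two small machines in parallel and take their product. The first has 3 states tracking partial matches of the forbidden pattern `bb`; the second has 4 states tracking whether the input so far still matches the prefix `ab`. A product state is a pair (one from each), accepting exactly when both do. Equivalent product states are then merged.
A 5-state machine:
        a   b  
>  S0   S1  S2 
   S1   S2  S3 
   S2   S2  S2 
 * S3   S4  S2 
 * S4   S4  S3 
(> = start, * = accepting)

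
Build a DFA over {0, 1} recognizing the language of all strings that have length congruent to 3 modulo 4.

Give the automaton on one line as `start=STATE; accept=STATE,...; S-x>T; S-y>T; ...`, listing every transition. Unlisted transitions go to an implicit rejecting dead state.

Count input length modulo 4: every symbol advances one step around the cycle S0 → S1 → S2 → S3 → S0. Accept at S3.
With 4 states:
        0   1  
>  S0   S1  S1 
   S1   S2  S2 
   S2   S3  S3 
 * S3   S0  S0 
(> = start, * = accepting)

start=S0; accept=S3; S0-0>S1; S0-1>S1; S1-0>S2; S1-1>S2; S2-0>S3; S2-1>S3; S3-0>S0; S3-1>S0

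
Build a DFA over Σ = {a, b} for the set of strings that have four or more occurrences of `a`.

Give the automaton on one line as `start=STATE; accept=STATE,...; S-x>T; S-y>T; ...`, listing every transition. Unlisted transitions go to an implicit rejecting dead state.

start=s0; accept=s4,s5; s0-a>s1; s0-b>s0; s1-a>s2; s1-b>s1; s2-a>s3; s2-b>s2; s3-a>s4; s3-b>s3; s4-a>s5; s4-b>s4; s5-a>s5; s5-b>s5

Only the number of `a`s matters, and only up to 5. Make a chain s0 → s1 → s2 → s3 → s4 → s5 advanced by each `a` (with s5 absorbing); every other symbol self-loops. The accepting set is {s4, s5}.
        a   b  
>  s0   s1  s0 
   s1   s2  s1 
   s2   s3  s2 
   s3   s4  s3 
 * s4   s5  s4 
 * s5   s5  s5 
(> = start, * = accepting)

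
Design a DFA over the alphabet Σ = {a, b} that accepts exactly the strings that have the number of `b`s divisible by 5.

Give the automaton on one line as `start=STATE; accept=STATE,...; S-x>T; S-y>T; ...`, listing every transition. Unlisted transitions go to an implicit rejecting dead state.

The only thing that matters is how many `b`s have appeared, reduced mod 5. Use one state per residue: s0 for 0, …, s4 for 4. Reading `b` moves to the next residue; anything else stays put. s0 is accepting.
        a   b  
>* s0   s0  s1 
   s1   s1  s2 
   s2   s2  s3 
   s3   s3  s4 
   s4   s4  s0 
(> = start, * = accepting)

start=s0; accept=s0; s0-a>s0; s0-b>s1; s1-a>s1; s1-b>s2; s2-a>s2; s2-b>s3; s3-a>s3; s3-b>s4; s4-a>s4; s4-b>s0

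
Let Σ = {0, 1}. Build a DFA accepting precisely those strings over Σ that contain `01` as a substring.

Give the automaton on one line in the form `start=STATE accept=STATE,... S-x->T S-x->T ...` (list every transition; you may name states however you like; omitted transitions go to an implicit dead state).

start=q0 accept=q2 q0-0->q1 q0-1->q0 q1-0->q1 q1-1->q2 q2-0->q2 q2-1->q2

States q0..q1 record the length of the longest prefix of `01` that matches the current input suffix. Reaching q2 means `01` has been seen, and we stay there forever. Accept from q2.
3 states suffice.
        0   1  
>  q0   q1  q0 
   q1   q1  q2 
 * q2   q2  q2 
(> = start, * = accepting)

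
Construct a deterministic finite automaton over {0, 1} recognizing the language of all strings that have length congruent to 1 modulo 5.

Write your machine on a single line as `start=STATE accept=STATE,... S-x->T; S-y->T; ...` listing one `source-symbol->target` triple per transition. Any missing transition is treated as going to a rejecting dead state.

Count input length modulo 5: every symbol advances one step around the cycle q0 → q1 → q2 → q3 → q4 → q0. Accept at q1.
5 states suffice.
        0   1  
>  q0   q1  q1 
 * q1   q2  q2 
   q2   q3  q3 
   q3   q4  q4 
   q4   q0  q0 
(> = start, * = accepting)

start=q0; accept=q1; q0-0->q1; q0-1->q1; q1-0->q2; q1-1->q2; q2-0->q3; q2-1->q3; q3-0->q4; q3-1->q4; q4-0->q0; q4-1->q0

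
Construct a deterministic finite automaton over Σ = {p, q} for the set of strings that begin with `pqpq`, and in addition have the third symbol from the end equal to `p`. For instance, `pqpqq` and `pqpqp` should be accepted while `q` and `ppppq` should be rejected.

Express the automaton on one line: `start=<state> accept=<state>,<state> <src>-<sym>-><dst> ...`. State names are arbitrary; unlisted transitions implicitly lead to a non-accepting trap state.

Run two small machines in parallel and take their product. One (6 states) tracks whether the input so far still matches the prefix `pqpq`; the other (15 states) tracks the last 3 symbols read. Each combined state is a pair, one component from each; accept when both components accept. Equivalent product states are then merged.
With 13 states:
       p  q 
>  A   B  C 
   B   C  D 
   C   C  C 
   D   E  C 
   E   C  F 
   F   G  H 
 * G   I  F 
 * H   J  K 
   I   L  M 
   J   I  F 
   K   J  K 
 * L   L  M 
 * M   G  H 
(> = start, * = accepting)

start=A accept=G,H,L,M A-p->B A-q->C B-p->C B-q->D C-p->C C-q->C D-p->E D-q->C E-p->C E-q->F F-p->G F-q->H G-p->I G-q->F H-p->J H-q->K I-p->L I-q->M J-p->I J-q->F K-p->J K-q->K L-p->L L-q->M M-p->G M-q->H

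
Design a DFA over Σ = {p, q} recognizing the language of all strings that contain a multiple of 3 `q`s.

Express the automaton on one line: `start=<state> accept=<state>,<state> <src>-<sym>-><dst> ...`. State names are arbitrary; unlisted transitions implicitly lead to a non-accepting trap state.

Keep the running count of `q`s modulo 3: each `q` advances along the cycle s0 → s1 → s2 → s0 while other symbols loop. Accept at s0.
        p   q  
>* s0   s0  s1 
   s1   s1  s2 
   s2   s2  s0 
(> = start, * = accepting)

start=s0 accept=s0 s0-p->s0 s0-q->s1 s1-p->s1 s1-q->s2 s2-p->s2 s2-q->s0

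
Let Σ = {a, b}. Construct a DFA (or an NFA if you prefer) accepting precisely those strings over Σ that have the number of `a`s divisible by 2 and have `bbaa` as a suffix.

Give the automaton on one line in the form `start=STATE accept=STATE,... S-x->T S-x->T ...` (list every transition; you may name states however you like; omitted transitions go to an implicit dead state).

Handle the two conditions separately and then intersect. The first has 2 states tracking the count of `a`s modulo 2; the second has 5 states tracking how much of the suffix `bbaa` has currently been matched. A product state is a pair (one from each), accepting exactly when both do.
With 10 states:
        a   b  
>  s0   s1  s2 
   s1   s0  s3 
   s2   s1  s4 
   s3   s0  s5 
   s4   s6  s4 
   s5   s7  s5 
   s6   s8  s3 
   s7   s9  s2 
 * s8   s1  s2 
   s9   s0  s3 
(> = start, * = accepting)

start=s0 accept=s8 s0-a->s1 s0-b->s2 s1-a->s0 s1-b->s3 s2-a->s1 s2-b->s4 s3-a->s0 s3-b->s5 s4-a->s6 s4-b->s4 s5-a->s7 s5-b->s5 s6-a->s8 s6-b->s3 s7-a->s9 s7-b->s2 s8-a->s1 s8-b->s2 s9-a->s0 s9-b->s3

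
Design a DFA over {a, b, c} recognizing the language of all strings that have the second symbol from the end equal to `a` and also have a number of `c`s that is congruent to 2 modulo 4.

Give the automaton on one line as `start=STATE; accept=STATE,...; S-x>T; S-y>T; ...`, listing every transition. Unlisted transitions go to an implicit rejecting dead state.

Build one automaton per condition and run them in lockstep. The first has 13 states tracking the last 2 symbols read; the second has 4 states tracking the count of `c`s modulo 4. A product state is a pair (one from each), accepting exactly when both do. Equivalent product states are then merged.
An 8-state machine:
        a   b   c  
>  s0   s0  s0  s1 
   s1   s2  s1  s3 
   s2   s2  s1  s4 
   s3   s5  s3  s6 
 * s4   s5  s3  s6 
   s5   s7  s4  s6 
   s6   s6  s6  s0 
 * s7   s7  s4  s6 
(> = start, * = accepting)

start=s0; accept=s4,s7; s0-a>s0; s0-b>s0; s0-c>s1; s1-a>s2; s1-b>s1; s1-c>s3; s2-a>s2; s2-b>s1; s2-c>s4; s3-a>s5; s3-b>s3; s3-c>s6; s4-a>s5; s4-b>s3; s4-c>s6; s5-a>s7; s5-b>s4; s5-c>s6; s6-a>s6; s6-b>s6; s6-c>s0; s7-a>s7; s7-b>s4; s7-c>s6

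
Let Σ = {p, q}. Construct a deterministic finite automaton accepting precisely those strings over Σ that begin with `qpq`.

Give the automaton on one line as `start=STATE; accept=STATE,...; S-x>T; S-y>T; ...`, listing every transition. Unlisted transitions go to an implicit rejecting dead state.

start=s0; accept=s3; s0-p>s4; s0-q>s1; s1-p>s2; s1-q>s4; s2-p>s4; s2-q>s3; s3-p>s3; s3-q>s3; s4-p>s4; s4-q>s4

Check the first 3 symbols one by one: s0 through s2 record how many have matched `qpq` so far; any wrong symbol goes to the dead state s4. After all 3 match we enter the accepting sink s3.
A 5-state machine:
        p   q  
>  s0   s4  s1 
   s1   s2  s4 
   s2   s4  s3 
 * s3   s3  s3 
   s4   s4  s4 
(> = start, * = accepting)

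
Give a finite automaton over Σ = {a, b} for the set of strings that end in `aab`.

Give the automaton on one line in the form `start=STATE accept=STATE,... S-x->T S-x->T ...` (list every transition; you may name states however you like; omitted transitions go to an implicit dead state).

Remember how much of `aab` the current input suffix matches. State s0 means no match yet; s1 means the last symbol is `a`; s2 means the last 2 symbols are `aa`; s3 means the last 3 symbols are `aab`. Only s3 accepts. On a mismatch, fall back to the longest proper suffix that is still a prefix of `aab`.
        a   b  
>  s0   s1  s0 
   s1   s2  s0 
   s2   s2  s3 
 * s3   s1  s0 
(> = start, * = accepting)

start=s0 accept=s3 s0-a->s1 s0-b->s0 s1-a->s2 s1-b->s0 s2-a->s2 s2-b->s3 s3-a->s1 s3-b->s0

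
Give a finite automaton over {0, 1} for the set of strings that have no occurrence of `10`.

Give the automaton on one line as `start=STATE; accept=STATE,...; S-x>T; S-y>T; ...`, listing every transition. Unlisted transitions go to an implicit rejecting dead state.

start=q0; accept=q0,q1; q0-0>q0; q0-1>q1; q1-0>q2; q1-1>q1; q2-0>q2; q2-1>q2

Track partial matches of the forbidden pattern `10`. State q2 is a dead state reached once `10` has occurred; every other state accepts. q0 means no part of `10` is currently matched.
A 3-state machine:
        0   1  
>* q0   q0  q1 
 * q1   q2  q1 
   q2   q2  q2 
(> = start, * = accepting)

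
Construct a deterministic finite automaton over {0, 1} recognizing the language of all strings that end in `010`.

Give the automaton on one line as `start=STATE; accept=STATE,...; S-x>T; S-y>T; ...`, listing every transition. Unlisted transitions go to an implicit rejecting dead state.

Remember how much of `010` the current input suffix matches. State q0 means no match yet; q1 means the last symbol is `0`; q2 means the last 2 symbols are `01`; q3 means the last 3 symbols are `010`. Only q3 accepts. On a mismatch, fall back to the longest proper suffix that is still a prefix of `010`.
A 4-state machine:
        0   1  
>  q0   q1  q0 
   q1   q1  q2 
   q2   q3  q0 
 * q3   q1  q2 
(> = start, * = accepting)

start=q0; accept=q3; q0-0>q1; q0-1>q0; q1-0>q1; q1-1>q2; q2-0>q3; q2-1>q0; q3-0>q1; q3-1>q2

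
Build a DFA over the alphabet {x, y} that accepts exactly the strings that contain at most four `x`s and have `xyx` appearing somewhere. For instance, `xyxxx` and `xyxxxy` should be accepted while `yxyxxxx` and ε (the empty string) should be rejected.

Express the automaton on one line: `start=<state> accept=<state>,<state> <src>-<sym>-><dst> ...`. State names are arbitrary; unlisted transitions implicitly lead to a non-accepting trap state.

start=q0 accept=q6,q10,q12 q0-x->q1 q0-y->q0 q1-x->q2 q1-y->q3 q2-x->q4 q2-y->q5 q3-x->q6 q3-y->q7 q4-x->q8 q4-y->q9 q5-x->q10 q5-y->q11 q6-x->q10 q6-y->q6 q7-x->q2 q7-y->q7 q8-x->q8 q8-y->q8 q9-x->q12 q9-y->q8 q10-x->q12 q10-y->q10 q11-x->q4 q11-y->q11 q12-x->q8 q12-y->q12

Build one automaton per condition and run them in lockstep. One (6 states) tracks the count of `x`s, saturating at 5; the other (4 states) tracks whether and how much of `xyx` has been seen. Each combined state is a pair, one component from each; accept when both components accept. After merging equivalent states the machine shrinks.
With 13 states:
          x    y  
>  q0     q1   q0 
   q1     q2   q3 
   q2     q4   q5 
   q3     q6   q7 
   q4     q8   q9 
   q5    q10  q11 
 * q6    q10   q6 
   q7     q2   q7 
   q8     q8   q8 
   q9    q12   q8 
 * q10   q12  q10 
   q11    q4  q11 
 * q12    q8  q12 
(> = start, * = accepting)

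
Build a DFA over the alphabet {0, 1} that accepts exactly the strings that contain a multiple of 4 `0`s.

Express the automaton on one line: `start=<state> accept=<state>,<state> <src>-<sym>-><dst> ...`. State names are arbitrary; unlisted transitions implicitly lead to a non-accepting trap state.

Keep the running count of `0`s modulo 4: each `0` advances along the cycle q0 → q1 → q2 → q3 → q0 while other symbols loop. Accept at q0.
        0   1  
>* q0   q1  q0 
   q1   q2  q1 
   q2   q3  q2 
   q3   q0  q3 
(> = start, * = accepting)

start=q0 accept=q0 q0-0->q1 q0-1->q0 q1-0->q2 q1-1->q1 q2-0->q3 q2-1->q2 q3-0->q0 q3-1->q3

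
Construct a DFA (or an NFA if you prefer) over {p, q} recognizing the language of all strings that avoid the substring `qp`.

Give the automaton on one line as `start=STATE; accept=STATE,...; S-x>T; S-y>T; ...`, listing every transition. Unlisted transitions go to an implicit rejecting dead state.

Track partial matches of the forbidden pattern `qp`. State s2 is a dead state reached once `qp` has occurred; every other state accepts. s0 means no part of `qp` is currently matched.
With 3 states:
        p   q  
>* s0   s0  s1 
 * s1   s2  s1 
   s2   s2  s2 
(> = start, * = accepting)

start=s0; accept=s0,s1; s0-p>s0; s0-q>s1; s1-p>s2; s1-q>s1; s2-p>s2; s2-q>s2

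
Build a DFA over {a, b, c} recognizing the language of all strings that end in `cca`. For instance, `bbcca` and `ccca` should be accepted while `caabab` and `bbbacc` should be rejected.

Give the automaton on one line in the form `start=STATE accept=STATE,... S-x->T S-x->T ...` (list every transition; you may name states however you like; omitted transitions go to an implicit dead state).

start=S0 accept=S3 S0-a->S0 S0-b->S0 S0-c->S1 S1-a->S0 S1-b->S0 S1-c->S2 S2-a->S3 S2-b->S0 S2-c->S2 S3-a->S0 S3-b->S0 S3-c->S1

Remember how much of `cca` the current input suffix matches. State S0 means no match yet; S1 means the last symbol is `c`; S2 means the last 2 symbols are `cc`; S3 means the last 3 symbols are `cca`. Only S3 accepts. On a mismatch, fall back to the longest proper suffix that is still a prefix of `cca`.
4 states suffice.
        a   b   c  
>  S0   S0  S0  S1 
   S1   S0  S0  S2 
   S2   S3  S0  S2 
 * S3   S0  S0  S1 
(> = start, * = accepting)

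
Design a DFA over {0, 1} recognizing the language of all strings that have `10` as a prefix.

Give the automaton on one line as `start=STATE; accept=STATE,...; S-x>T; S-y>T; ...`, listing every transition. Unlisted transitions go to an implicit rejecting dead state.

start=q0; accept=q2; q0-0>q3; q0-1>q1; q1-0>q2; q1-1>q3; q2-0>q2; q2-1>q2; q3-0>q3; q3-1>q3

Check the first 2 symbols one by one: q0 through q1 record how many have matched `10` so far; any wrong symbol goes to the dead state q3. After all 2 match we enter the accepting sink q2.
        0   1  
>  q0   q3  q1 
   q1   q2  q3 
 * q2   q2  q2 
   q3   q3  q3 
(> = start, * = accepting)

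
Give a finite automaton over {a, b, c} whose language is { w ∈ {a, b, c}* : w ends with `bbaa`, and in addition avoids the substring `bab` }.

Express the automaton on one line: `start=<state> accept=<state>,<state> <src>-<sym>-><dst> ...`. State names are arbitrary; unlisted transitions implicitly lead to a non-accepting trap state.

Build one automaton per condition and run them in lockstep. One (5 states) tracks how much of the suffix `bbaa` has currently been matched; the other (4 states) tracks partial matches of the forbidden pattern `bab`. Each combined state is a pair, one component from each; accept when both components accept.
With 11 states:
          a    b    c  
>  S0     S0   S1   S0 
   S1     S2   S3   S0 
   S2     S0   S4   S0 
   S3     S5   S3   S0 
   S4     S6   S7   S6 
   S5     S8   S4   S0 
   S6     S6   S4   S6 
   S7     S9   S7   S6 
 * S8     S0   S1   S0 
   S9    S10   S4   S6 
   S10    S6   S4   S6 
(> = start, * = accepting)

start=S0 accept=S8 S0-a->S0 S0-b->S1 S0-c->S0 S1-a->S2 S1-b->S3 S1-c->S0 S2-a->S0 S2-b->S4 S2-c->S0 S3-a->S5 S3-b->S3 S3-c->S0 S4-a->S6 S4-b->S7 S4-c->S6 S5-a->S8 S5-b->S4 S5-c->S0 S6-a->S6 S6-b->S4 S6-c->S6 S7-a->S9 S7-b->S7 S7-c->S6 S8-a->S0 S8-b->S1 S8-c->S0 S9-a->S10 S9-b->S4 S9-c->S6 S10-a->S6 S10-b->S4 S10-c->S6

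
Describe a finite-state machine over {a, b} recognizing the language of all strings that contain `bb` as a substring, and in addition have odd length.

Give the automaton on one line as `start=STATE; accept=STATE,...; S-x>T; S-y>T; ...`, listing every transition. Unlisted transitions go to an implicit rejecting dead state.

Run two small machines in parallel and take their product. The first has 3 states tracking whether and how much of `bb` has been seen; the second has 2 states tracking the input length modulo 2. A product state is a pair (one from each), accepting exactly when both do.
With 6 states:
        a   b  
>  s0   s1  s2 
   s1   s0  s3 
   s2   s0  s4 
   s3   s1  s5 
   s4   s5  s5 
 * s5   s4  s4 
(> = start, * = accepting)

start=s0; accept=s5; s0-a>s1; s0-b>s2; s1-a>s0; s1-b>s3; s2-a>s0; s2-b>s4; s3-a>s1; s3-b>s5; s4-a>s5; s4-b>s5; s5-a>s4; s5-b>s4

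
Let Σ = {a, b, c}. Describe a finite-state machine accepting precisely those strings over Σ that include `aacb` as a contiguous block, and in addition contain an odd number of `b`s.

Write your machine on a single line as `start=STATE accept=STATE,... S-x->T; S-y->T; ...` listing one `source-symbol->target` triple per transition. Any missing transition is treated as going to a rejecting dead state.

Run two small machines in parallel and take their product. The first has 5 states tracking whether and how much of `aacb` has been seen; the second has 2 states tracking the count of `b`s modulo 2. A product state is a pair (one from each), accepting exactly when both do.
With 10 states:
        a   b   c  
>  S0   S1  S2  S0 
   S1   S3  S2  S0 
   S2   S4  S0  S2 
   S3   S3  S2  S5 
   S4   S6  S0  S2 
   S5   S1  S7  S0 
   S6   S6  S0  S8 
 * S7   S7  S9  S7 
   S8   S4  S9  S2 
   S9   S9  S7  S9 
(> = start, * = accepting)

start=S0; accept=S7; S0-a->S1; S0-b->S2; S0-c->S0; S1-a->S3; S1-b->S2; S1-c->S0; S2-a->S4; S2-b->S0; S2-c->S2; S3-a->S3; S3-b->S2; S3-c->S5; S4-a->S6; S4-b->S0; S4-c->S2; S5-a->S1; S5-b->S7; S5-c->S0; S6-a->S6; S6-b->S0; S6-c->S8; S7-a->S7; S7-b->S9; S7-c->S7; S8-a->S4; S8-b->S9; S8-c->S2; S9-a->S9; S9-b->S7; S9-c->S9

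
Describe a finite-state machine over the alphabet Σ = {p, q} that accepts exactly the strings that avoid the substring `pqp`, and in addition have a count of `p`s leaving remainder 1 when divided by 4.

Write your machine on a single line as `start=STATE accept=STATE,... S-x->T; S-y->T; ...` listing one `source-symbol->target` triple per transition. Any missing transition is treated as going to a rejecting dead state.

Handle the two conditions separately and then intersect. The first has 4 states tracking partial matches of the forbidden pattern `pqp`; the second has 4 states tracking the count of `p`s modulo 4. A product state is a pair (one from each), accepting exactly when both do.
A 16-state machine:
          p    q  
>  S0     S1   S0 
 * S1     S2   S3 
   S2     S4   S5 
 * S3     S6   S7 
   S4     S8   S9 
   S5    S10  S11 
   S6    S10   S6 
 * S7     S2   S7 
   S8     S1  S12 
   S9    S13  S14 
   S10   S13  S10 
   S11    S4  S11 
   S12   S15   S0 
   S13   S15  S13 
   S14    S8  S14 
   S15    S6  S15 
(> = start, * = accepting)

start=S0; accept=S1,S3,S7; S0-p->S1; S0-q->S0; S1-p->S2; S1-q->S3; S2-p->S4; S2-q->S5; S3-p->S6; S3-q->S7; S4-p->S8; S4-q->S9; S5-p->S10; S5-q->S11; S6-p->S10; S6-q->S6; S7-p->S2; S7-q->S7; S8-p->S1; S8-q->S12; S9-p->S13; S9-q->S14; S10-p->S13; S10-q->S10; S11-p->S4; S11-q->S11; S12-p->S15; S12-q->S0; S13-p->S15; S13-q->S13; S14-p->S8; S14-q->S14; S15-p->S6; S15-q->S15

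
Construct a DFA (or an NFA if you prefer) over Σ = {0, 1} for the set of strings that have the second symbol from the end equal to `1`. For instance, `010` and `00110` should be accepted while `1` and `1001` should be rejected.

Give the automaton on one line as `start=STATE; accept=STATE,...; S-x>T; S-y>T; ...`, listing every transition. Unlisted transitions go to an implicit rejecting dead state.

Because acceptance depends on a position counted from the end, the machine has to buffer the most recent 2 symbols. Make each state the string of the last up-to-2 symbols read; on input `x` shift the window left and append `x`. Accept when the buffered window has length 2 and begins with `1`.
        0   1  
>  s0   s1  s2 
   s1   s3  s4 
   s2   s5  s6 
   s3   s3  s4 
   s4   s5  s6 
 * s5   s3  s4 
 * s6   s5  s6 
(> = start, * = accepting)

start=s0; accept=s5,s6; s0-0>s1; s0-1>s2; s1-0>s3; s1-1>s4; s2-0>s5; s2-1>s6; s3-0>s3; s3-1>s4; s4-0>s5; s4-1>s6; s5-0>s3; s5-1>s4; s6-0>s5; s6-1>s6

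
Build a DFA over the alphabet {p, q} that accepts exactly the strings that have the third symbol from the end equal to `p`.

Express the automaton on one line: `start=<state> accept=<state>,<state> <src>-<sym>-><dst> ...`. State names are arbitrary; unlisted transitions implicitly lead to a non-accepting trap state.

A DFA must remember the last 3 symbols (since which symbol is third-to-last isn't known until the input ends). Use one state per possible window of the last ≤3 symbols; accept from those whose window starts with `p`.
With 15 states:
          p    q  
>  s0     s1   s2 
   s1     s3   s4 
   s2     s5   s6 
   s3     s7   s8 
   s4     s9  s10 
   s5    s11  s12 
   s6    s13  s14 
 * s7     s7   s8 
 * s8     s9  s10 
 * s9    s11  s12 
 * s10   s13  s14 
   s11    s7   s8 
   s12    s9  s10 
   s13   s11  s12 
   s14   s13  s14 
(> = start, * = accepting)

start=s0 accept=s7,s8,s9,s10 s0-p->s1 s0-q->s2 s1-p->s3 s1-q->s4 s2-p->s5 s2-q->s6 s3-p->s7 s3-q->s8 s4-p->s9 s4-q->s10 s5-p->s11 s5-q->s12 s6-p->s13 s6-q->s14 s7-p->s7 s7-q->s8 s8-p->s9 s8-q->s10 s9-p->s11 s9-q->s12 s10-p->s13 s10-q->s14 s11-p->s7 s11-q->s8 s12-p->s9 s12-q->s10 s13-p->s11 s13-q->s12 s14-p->s13 s14-q->s14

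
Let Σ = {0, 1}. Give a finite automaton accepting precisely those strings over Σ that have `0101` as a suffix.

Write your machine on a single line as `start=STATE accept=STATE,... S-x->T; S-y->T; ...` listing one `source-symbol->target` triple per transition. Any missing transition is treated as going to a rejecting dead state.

Remember how much of `0101` the current input suffix matches. State s0 means no match yet; s1 means the last symbol is `0`; s2 means the last 2 symbols are `01`; s3 means the last 3 symbols are `010`; s4 means the last 4 symbols are `0101`. Only s4 accepts. On a mismatch, fall back to the longest proper suffix that is still a prefix of `0101`.
A 5-state machine:
        0   1  
>  s0   s1  s0 
   s1   s1  s2 
   s2   s3  s0 
   s3   s1  s4 
 * s4   s3  s0 
(> = start, * = accepting)

start=s0; accept=s4; s0-0->s1; s0-1->s0; s1-0->s1; s1-1->s2; s2-0->s3; s2-1->s0; s3-0->s1; s3-1->s4; s4-0->s3; s4-1->s0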